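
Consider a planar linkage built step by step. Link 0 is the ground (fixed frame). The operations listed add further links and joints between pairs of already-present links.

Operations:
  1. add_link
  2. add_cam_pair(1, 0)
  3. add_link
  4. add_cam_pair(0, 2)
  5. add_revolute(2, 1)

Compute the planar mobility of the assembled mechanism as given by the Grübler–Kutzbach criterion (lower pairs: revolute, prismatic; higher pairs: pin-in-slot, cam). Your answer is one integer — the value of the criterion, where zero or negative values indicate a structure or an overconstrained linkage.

M = 2

(L,J1,J2)=(1,0,0); link0 fixed
link1: (2,0,0)
C 1-0 [J2]: (2,0,1)
link2: (3,0,1)
C 0-2 [J2]: (3,0,2)
R 2-1 [J1]: (3,1,2)
Grübler: 3·2 − 2·1 − 2 = 2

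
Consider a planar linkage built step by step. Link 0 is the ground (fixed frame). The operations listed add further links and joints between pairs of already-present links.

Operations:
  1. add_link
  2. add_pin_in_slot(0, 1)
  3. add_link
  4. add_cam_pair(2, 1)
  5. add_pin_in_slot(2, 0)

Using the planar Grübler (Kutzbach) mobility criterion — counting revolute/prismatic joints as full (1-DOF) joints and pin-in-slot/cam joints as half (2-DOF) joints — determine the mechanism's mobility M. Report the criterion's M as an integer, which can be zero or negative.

ground; <1,0,0>
#1 <2,0,0>
PS:0↔1 J2 <2,0,1>
#2 <3,0,1>
C:2↔1 J2 <3,0,2>
PS:2↔0 J2 <3,0,3>
3×2 − 2×0 − 1×3 = 3

M = 3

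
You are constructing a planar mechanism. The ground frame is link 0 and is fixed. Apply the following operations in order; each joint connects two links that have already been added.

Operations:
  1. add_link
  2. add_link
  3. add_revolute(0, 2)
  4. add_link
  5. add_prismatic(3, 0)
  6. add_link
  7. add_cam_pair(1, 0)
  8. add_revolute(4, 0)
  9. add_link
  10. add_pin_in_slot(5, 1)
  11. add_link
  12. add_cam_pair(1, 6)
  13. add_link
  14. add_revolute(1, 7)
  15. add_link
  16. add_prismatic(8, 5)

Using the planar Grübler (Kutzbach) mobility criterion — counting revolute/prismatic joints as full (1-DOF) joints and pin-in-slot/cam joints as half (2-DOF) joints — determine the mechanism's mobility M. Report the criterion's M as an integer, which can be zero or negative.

M = 11

ground; <1,0,0>
#1 <2,0,0>
#2 <3,0,0>
R:0↔2 J1 <3,1,0>
#3 <4,1,0>
P:3↔0 J1 <4,2,0>
#4 <5,2,0>
C:1↔0 J2 <5,2,1>
R:4↔0 J1 <5,3,1>
#5 <6,3,1>
PS:5↔1 J2 <6,3,2>
#6 <7,3,2>
C:1↔6 J2 <7,3,3>
#7 <8,3,3>
R:1↔7 J1 <8,4,3>
#8 <9,4,3>
P:8↔5 J1 <9,5,3>
3×8 − 2×5 − 1×3 = 11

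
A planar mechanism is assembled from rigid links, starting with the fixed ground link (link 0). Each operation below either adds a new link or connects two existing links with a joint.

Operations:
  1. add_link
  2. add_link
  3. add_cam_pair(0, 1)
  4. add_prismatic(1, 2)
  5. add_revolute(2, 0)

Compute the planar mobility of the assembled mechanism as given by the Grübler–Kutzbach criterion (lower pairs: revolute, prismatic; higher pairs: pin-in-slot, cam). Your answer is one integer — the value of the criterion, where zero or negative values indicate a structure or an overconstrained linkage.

M = 1

ground; <1,0,0>
#1 <2,0,0>
#2 <3,0,0>
C:0↔1 J2 <3,0,1>
P:1↔2 J1 <3,1,1>
R:2↔0 J1 <3,2,1>
3×2 − 2×2 − 1×1 = 1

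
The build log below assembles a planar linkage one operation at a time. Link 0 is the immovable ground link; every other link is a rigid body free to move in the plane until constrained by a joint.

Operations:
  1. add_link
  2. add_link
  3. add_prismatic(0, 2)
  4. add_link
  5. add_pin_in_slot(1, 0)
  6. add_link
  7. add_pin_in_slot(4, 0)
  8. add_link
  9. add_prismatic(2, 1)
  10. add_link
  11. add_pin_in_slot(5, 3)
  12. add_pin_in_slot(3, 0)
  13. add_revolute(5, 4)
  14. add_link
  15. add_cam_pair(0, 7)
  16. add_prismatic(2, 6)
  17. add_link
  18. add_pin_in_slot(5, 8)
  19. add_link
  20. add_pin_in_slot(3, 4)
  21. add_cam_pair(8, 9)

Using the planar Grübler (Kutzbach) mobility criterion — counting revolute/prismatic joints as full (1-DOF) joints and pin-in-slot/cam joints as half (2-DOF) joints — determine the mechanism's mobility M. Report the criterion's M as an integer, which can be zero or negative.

M = 11

link 0 = ground. State L|J1|J2 = 1|0|0
+link1  2|0|0
+link2  3|0|0
P(0,2) f=1→J1  3|1|0
+link3  4|1|0
PS(1,0) f=2→J2  4|1|1
+link4  5|1|1
PS(4,0) f=2→J2  5|1|2
+link5  6|1|2
P(2,1) f=1→J1  6|2|2
+link6  7|2|2
PS(5,3) f=2→J2  7|2|3
PS(3,0) f=2→J2  7|2|4
R(5,4) f=1→J1  7|3|4
+link7  8|3|4
C(0,7) f=2→J2  8|3|5
P(2,6) f=1→J1  8|4|5
+link8  9|4|5
PS(5,8) f=2→J2  9|4|6
+link9  10|4|6
PS(3,4) f=2→J2  10|4|7
C(8,9) f=2→J2  10|4|8
M = 3(10−1)−2·4−8 = 27−8−8 = 11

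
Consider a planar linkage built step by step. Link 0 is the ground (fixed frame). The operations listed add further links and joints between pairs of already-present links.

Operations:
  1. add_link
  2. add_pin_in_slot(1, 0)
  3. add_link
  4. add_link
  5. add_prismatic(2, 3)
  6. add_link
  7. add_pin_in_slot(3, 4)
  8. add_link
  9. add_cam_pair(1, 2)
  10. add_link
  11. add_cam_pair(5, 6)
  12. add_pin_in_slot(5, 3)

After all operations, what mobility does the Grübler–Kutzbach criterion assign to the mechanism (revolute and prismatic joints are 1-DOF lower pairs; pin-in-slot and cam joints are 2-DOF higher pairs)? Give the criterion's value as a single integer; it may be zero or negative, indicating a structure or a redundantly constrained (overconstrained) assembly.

M = 11

(L,J1,J2)=(1,0,0); link0 fixed
link1: (2,0,0)
PS 1-0 [J2]: (2,0,1)
link2: (3,0,1)
link3: (4,0,1)
P 2-3 [J1]: (4,1,1)
link4: (5,1,1)
PS 3-4 [J2]: (5,1,2)
link5: (6,1,2)
C 1-2 [J2]: (6,1,3)
link6: (7,1,3)
C 5-6 [J2]: (7,1,4)
PS 5-3 [J2]: (7,1,5)
Grübler: 3·6 − 2·1 − 5 = 11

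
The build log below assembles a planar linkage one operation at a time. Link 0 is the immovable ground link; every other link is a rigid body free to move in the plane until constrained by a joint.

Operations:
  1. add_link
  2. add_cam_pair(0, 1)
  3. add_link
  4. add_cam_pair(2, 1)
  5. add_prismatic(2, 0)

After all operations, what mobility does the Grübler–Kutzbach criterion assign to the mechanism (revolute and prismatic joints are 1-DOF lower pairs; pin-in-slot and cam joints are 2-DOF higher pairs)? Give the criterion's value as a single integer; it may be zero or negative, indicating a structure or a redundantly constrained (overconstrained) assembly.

M = 2

(L,J1,J2)=(1,0,0); link0 fixed
link1: (2,0,0)
C 0-1 [J2]: (2,0,1)
link2: (3,0,1)
C 2-1 [J2]: (3,0,2)
P 2-0 [J1]: (3,1,2)
Grübler: 3·2 − 2·1 − 2 = 2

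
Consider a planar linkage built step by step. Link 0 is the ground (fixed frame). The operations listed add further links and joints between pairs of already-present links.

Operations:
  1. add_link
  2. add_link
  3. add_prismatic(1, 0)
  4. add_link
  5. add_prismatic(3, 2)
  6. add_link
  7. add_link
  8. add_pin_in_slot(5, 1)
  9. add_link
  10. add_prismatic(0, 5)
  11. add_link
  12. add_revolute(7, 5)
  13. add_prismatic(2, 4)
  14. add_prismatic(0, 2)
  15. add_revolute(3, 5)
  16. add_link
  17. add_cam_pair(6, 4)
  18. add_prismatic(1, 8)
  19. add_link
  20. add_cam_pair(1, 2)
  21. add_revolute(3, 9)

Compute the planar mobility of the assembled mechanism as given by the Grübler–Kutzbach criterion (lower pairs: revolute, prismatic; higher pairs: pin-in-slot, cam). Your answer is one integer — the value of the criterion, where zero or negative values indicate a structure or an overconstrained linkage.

M = 6

(L,J1,J2)=(1,0,0); link0 fixed
link1: (2,0,0)
link2: (3,0,0)
P 1-0 [J1]: (3,1,0)
link3: (4,1,0)
P 3-2 [J1]: (4,2,0)
link4: (5,2,0)
link5: (6,2,0)
PS 5-1 [J2]: (6,2,1)
link6: (7,2,1)
P 0-5 [J1]: (7,3,1)
link7: (8,3,1)
R 7-5 [J1]: (8,4,1)
P 2-4 [J1]: (8,5,1)
P 0-2 [J1]: (8,6,1)
R 3-5 [J1]: (8,7,1)
link8: (9,7,1)
C 6-4 [J2]: (9,7,2)
P 1-8 [J1]: (9,8,2)
link9: (10,8,2)
C 1-2 [J2]: (10,8,3)
R 3-9 [J1]: (10,9,3)
Grübler: 3·9 − 2·9 − 3 = 6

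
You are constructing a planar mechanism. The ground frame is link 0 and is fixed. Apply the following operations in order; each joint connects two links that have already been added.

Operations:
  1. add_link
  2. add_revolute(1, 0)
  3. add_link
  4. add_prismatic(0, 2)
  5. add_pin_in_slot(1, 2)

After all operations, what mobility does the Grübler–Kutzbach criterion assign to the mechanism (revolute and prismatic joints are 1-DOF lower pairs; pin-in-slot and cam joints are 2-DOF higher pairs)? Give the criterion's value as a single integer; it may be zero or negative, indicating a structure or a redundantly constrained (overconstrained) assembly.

[1;0;0] (link 0 is ground)
L+ [2;0;0]
R(1,0)∈J1 [2;1;0]
L+ [3;1;0]
P(0,2)∈J1 [3;2;0]
PS(1,2)∈J2 [3;2;1]
mobility = 6 − 4 − 1 = 1

M = 1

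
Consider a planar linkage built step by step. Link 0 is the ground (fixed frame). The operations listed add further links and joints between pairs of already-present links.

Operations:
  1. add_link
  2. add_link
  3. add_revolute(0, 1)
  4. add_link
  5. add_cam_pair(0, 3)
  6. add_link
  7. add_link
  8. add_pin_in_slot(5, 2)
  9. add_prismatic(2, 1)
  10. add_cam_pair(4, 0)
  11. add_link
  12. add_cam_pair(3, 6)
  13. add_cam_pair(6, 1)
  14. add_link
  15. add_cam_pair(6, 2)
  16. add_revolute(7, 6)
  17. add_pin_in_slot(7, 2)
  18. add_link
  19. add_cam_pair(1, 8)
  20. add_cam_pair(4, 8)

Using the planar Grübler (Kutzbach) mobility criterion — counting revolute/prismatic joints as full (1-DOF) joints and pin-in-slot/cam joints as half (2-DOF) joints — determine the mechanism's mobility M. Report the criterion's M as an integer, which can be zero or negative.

link 0 = ground. State L|J1|J2 = 1|0|0
+link1  2|0|0
+link2  3|0|0
R(0,1) f=1→J1  3|1|0
+link3  4|1|0
C(0,3) f=2→J2  4|1|1
+link4  5|1|1
+link5  6|1|1
PS(5,2) f=2→J2  6|1|2
P(2,1) f=1→J1  6|2|2
C(4,0) f=2→J2  6|2|3
+link6  7|2|3
C(3,6) f=2→J2  7|2|4
C(6,1) f=2→J2  7|2|5
+link7  8|2|5
C(6,2) f=2→J2  8|2|6
R(7,6) f=1→J1  8|3|6
PS(7,2) f=2→J2  8|3|7
+link8  9|3|7
C(1,8) f=2→J2  9|3|8
C(4,8) f=2→J2  9|3|9
M = 3(9−1)−2·3−9 = 24−6−9 = 9

M = 9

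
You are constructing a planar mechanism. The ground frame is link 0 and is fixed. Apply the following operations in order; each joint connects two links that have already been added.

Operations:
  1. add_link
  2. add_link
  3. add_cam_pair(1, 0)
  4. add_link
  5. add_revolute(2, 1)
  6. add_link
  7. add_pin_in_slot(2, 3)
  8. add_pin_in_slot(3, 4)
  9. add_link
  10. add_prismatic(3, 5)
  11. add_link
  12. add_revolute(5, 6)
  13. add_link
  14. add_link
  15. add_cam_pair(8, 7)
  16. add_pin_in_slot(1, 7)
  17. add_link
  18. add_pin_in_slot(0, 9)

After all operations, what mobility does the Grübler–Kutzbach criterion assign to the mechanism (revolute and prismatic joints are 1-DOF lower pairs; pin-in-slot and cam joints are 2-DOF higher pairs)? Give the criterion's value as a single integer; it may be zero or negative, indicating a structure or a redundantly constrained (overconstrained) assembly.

(L,J1,J2)=(1,0,0); link0 fixed
link1: (2,0,0)
link2: (3,0,0)
C 1-0 [J2]: (3,0,1)
link3: (4,0,1)
R 2-1 [J1]: (4,1,1)
link4: (5,1,1)
PS 2-3 [J2]: (5,1,2)
PS 3-4 [J2]: (5,1,3)
link5: (6,1,3)
P 3-5 [J1]: (6,2,3)
link6: (7,2,3)
R 5-6 [J1]: (7,3,3)
link7: (8,3,3)
link8: (9,3,3)
C 8-7 [J2]: (9,3,4)
PS 1-7 [J2]: (9,3,5)
link9: (10,3,5)
PS 0-9 [J2]: (10,3,6)
Grübler: 3·9 − 2·3 − 6 = 15

M = 15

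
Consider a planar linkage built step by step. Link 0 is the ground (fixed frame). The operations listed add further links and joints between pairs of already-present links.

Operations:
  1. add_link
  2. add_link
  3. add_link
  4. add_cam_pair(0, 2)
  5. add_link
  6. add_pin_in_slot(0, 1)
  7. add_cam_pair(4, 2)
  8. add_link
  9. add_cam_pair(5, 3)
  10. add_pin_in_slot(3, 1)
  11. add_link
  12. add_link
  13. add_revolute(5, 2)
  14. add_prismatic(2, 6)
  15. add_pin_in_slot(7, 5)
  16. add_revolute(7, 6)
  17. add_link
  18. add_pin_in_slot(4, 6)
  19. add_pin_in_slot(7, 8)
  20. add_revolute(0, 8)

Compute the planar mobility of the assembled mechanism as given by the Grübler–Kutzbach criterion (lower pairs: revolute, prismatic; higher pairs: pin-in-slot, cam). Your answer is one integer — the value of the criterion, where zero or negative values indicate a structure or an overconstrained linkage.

M = 8

ground; <1,0,0>
#1 <2,0,0>
#2 <3,0,0>
#3 <4,0,0>
C:0↔2 J2 <4,0,1>
#4 <5,0,1>
PS:0↔1 J2 <5,0,2>
C:4↔2 J2 <5,0,3>
#5 <6,0,3>
C:5↔3 J2 <6,0,4>
PS:3↔1 J2 <6,0,5>
#6 <7,0,5>
#7 <8,0,5>
R:5↔2 J1 <8,1,5>
P:2↔6 J1 <8,2,5>
PS:7↔5 J2 <8,2,6>
R:7↔6 J1 <8,3,6>
#8 <9,3,6>
PS:4↔6 J2 <9,3,7>
PS:7↔8 J2 <9,3,8>
R:0↔8 J1 <9,4,8>
3×8 − 2×4 − 1×8 = 8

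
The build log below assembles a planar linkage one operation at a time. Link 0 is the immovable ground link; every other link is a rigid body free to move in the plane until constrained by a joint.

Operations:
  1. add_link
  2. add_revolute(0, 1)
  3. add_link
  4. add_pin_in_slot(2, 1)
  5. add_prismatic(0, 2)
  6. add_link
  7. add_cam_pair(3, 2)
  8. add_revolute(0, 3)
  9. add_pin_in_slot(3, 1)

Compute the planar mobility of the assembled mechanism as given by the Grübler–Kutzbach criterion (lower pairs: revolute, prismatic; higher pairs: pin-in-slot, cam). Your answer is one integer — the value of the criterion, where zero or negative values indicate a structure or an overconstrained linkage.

M = 0

ground; <1,0,0>
#1 <2,0,0>
R:0↔1 J1 <2,1,0>
#2 <3,1,0>
PS:2↔1 J2 <3,1,1>
P:0↔2 J1 <3,2,1>
#3 <4,2,1>
C:3↔2 J2 <4,2,2>
R:0↔3 J1 <4,3,2>
PS:3↔1 J2 <4,3,3>
3×3 − 2×3 − 1×3 = 0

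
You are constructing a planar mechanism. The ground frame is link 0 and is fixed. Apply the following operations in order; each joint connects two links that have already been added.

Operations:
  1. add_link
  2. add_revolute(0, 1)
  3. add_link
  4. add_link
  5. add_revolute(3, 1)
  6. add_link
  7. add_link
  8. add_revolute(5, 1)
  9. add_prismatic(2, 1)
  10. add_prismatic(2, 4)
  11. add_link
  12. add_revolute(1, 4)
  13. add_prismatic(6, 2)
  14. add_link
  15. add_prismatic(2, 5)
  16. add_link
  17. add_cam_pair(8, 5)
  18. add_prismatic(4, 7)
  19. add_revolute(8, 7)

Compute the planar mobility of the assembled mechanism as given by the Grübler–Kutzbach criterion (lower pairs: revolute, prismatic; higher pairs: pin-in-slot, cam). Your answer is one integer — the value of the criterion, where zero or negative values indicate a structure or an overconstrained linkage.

M = 3

[1;0;0] (link 0 is ground)
L+ [2;0;0]
R(0,1)∈J1 [2;1;0]
L+ [3;1;0]
L+ [4;1;0]
R(3,1)∈J1 [4;2;0]
L+ [5;2;0]
L+ [6;2;0]
R(5,1)∈J1 [6;3;0]
P(2,1)∈J1 [6;4;0]
P(2,4)∈J1 [6;5;0]
L+ [7;5;0]
R(1,4)∈J1 [7;6;0]
P(6,2)∈J1 [7;7;0]
L+ [8;7;0]
P(2,5)∈J1 [8;8;0]
L+ [9;8;0]
C(8,5)∈J2 [9;8;1]
P(4,7)∈J1 [9;9;1]
R(8,7)∈J1 [9;10;1]
mobility = 24 − 20 − 1 = 3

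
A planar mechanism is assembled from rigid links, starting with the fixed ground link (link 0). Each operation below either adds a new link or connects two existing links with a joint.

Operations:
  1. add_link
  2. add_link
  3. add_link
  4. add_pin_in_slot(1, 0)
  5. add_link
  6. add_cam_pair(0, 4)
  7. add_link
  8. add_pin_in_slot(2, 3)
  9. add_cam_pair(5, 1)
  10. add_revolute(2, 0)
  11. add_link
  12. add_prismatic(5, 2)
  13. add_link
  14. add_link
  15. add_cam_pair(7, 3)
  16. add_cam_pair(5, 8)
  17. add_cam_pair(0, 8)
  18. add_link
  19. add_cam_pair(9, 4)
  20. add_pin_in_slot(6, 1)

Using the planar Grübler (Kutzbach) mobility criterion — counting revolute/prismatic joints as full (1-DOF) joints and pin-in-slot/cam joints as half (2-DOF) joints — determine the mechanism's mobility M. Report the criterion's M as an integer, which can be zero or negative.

M = 14

(L,J1,J2)=(1,0,0); link0 fixed
link1: (2,0,0)
link2: (3,0,0)
link3: (4,0,0)
PS 1-0 [J2]: (4,0,1)
link4: (5,0,1)
C 0-4 [J2]: (5,0,2)
link5: (6,0,2)
PS 2-3 [J2]: (6,0,3)
C 5-1 [J2]: (6,0,4)
R 2-0 [J1]: (6,1,4)
link6: (7,1,4)
P 5-2 [J1]: (7,2,4)
link7: (8,2,4)
link8: (9,2,4)
C 7-3 [J2]: (9,2,5)
C 5-8 [J2]: (9,2,6)
C 0-8 [J2]: (9,2,7)
link9: (10,2,7)
C 9-4 [J2]: (10,2,8)
PS 6-1 [J2]: (10,2,9)
Grübler: 3·9 − 2·2 − 9 = 14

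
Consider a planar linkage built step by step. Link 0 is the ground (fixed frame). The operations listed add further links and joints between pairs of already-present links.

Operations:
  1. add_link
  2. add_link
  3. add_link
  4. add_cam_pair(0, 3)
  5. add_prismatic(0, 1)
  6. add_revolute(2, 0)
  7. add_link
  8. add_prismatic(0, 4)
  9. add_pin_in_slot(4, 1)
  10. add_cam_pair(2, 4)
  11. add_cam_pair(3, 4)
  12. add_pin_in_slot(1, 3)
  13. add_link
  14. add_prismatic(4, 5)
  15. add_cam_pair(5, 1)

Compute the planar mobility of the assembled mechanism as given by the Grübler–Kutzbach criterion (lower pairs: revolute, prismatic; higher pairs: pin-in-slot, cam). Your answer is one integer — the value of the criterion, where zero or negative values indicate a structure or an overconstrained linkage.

M = 1

L=1 J1=0 J2=0
add link → L=2 J1=0 J2=0
add link → L=3 J1=0 J2=0
add link → L=4 J1=0 J2=0
C@0,3 dof=2 J2 → L=4 J1=0 J2=1
P@0,1 dof=1 J1 → L=4 J1=1 J2=1
R@2,0 dof=1 J1 → L=4 J1=2 J2=1
add link → L=5 J1=2 J2=1
P@0,4 dof=1 J1 → L=5 J1=3 J2=1
PS@4,1 dof=2 J2 → L=5 J1=3 J2=2
C@2,4 dof=2 J2 → L=5 J1=3 J2=3
C@3,4 dof=2 J2 → L=5 J1=3 J2=4
PS@1,3 dof=2 J2 → L=5 J1=3 J2=5
add link → L=6 J1=3 J2=5
P@4,5 dof=1 J1 → L=6 J1=4 J2=5
C@5,1 dof=2 J2 → L=6 J1=4 J2=6
M=3(L−1)−2J1−J2=3·5−2·4−6=1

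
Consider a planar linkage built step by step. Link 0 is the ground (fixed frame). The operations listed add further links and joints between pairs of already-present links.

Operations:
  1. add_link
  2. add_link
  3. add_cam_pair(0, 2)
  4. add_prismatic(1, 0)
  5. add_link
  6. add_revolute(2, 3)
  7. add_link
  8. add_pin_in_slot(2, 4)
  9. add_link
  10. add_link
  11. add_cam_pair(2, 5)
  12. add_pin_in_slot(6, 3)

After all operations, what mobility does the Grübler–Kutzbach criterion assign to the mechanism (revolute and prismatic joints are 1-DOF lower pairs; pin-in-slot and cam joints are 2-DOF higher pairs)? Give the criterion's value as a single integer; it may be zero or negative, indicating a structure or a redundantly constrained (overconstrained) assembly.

M = 10

link 0 = ground. State L|J1|J2 = 1|0|0
+link1  2|0|0
+link2  3|0|0
C(0,2) f=2→J2  3|0|1
P(1,0) f=1→J1  3|1|1
+link3  4|1|1
R(2,3) f=1→J1  4|2|1
+link4  5|2|1
PS(2,4) f=2→J2  5|2|2
+link5  6|2|2
+link6  7|2|2
C(2,5) f=2→J2  7|2|3
PS(6,3) f=2→J2  7|2|4
M = 3(7−1)−2·2−4 = 18−4−4 = 10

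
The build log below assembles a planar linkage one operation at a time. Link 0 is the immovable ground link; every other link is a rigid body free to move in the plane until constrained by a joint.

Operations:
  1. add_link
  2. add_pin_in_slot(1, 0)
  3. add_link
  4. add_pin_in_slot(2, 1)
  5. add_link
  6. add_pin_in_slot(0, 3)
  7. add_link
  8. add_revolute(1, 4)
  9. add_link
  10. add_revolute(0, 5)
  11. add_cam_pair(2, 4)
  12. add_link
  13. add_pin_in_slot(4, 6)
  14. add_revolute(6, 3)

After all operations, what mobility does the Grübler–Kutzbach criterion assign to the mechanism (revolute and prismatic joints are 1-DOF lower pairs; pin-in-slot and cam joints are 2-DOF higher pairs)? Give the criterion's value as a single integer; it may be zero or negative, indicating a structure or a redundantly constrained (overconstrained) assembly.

(L,J1,J2)=(1,0,0); link0 fixed
link1: (2,0,0)
PS 1-0 [J2]: (2,0,1)
link2: (3,0,1)
PS 2-1 [J2]: (3,0,2)
link3: (4,0,2)
PS 0-3 [J2]: (4,0,3)
link4: (5,0,3)
R 1-4 [J1]: (5,1,3)
link5: (6,1,3)
R 0-5 [J1]: (6,2,3)
C 2-4 [J2]: (6,2,4)
link6: (7,2,4)
PS 4-6 [J2]: (7,2,5)
R 6-3 [J1]: (7,3,5)
Grübler: 3·6 − 2·3 − 5 = 7

M = 7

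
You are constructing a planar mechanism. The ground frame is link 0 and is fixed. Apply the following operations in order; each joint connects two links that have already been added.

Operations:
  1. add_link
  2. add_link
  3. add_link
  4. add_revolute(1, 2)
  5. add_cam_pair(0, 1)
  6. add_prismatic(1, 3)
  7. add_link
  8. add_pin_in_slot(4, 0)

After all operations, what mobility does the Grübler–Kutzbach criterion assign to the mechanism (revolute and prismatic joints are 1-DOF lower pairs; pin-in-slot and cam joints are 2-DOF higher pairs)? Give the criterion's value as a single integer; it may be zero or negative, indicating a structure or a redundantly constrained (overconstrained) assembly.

ground; <1,0,0>
#1 <2,0,0>
#2 <3,0,0>
#3 <4,0,0>
R:1↔2 J1 <4,1,0>
C:0↔1 J2 <4,1,1>
P:1↔3 J1 <4,2,1>
#4 <5,2,1>
PS:4↔0 J2 <5,2,2>
3×4 − 2×2 − 1×2 = 6

M = 6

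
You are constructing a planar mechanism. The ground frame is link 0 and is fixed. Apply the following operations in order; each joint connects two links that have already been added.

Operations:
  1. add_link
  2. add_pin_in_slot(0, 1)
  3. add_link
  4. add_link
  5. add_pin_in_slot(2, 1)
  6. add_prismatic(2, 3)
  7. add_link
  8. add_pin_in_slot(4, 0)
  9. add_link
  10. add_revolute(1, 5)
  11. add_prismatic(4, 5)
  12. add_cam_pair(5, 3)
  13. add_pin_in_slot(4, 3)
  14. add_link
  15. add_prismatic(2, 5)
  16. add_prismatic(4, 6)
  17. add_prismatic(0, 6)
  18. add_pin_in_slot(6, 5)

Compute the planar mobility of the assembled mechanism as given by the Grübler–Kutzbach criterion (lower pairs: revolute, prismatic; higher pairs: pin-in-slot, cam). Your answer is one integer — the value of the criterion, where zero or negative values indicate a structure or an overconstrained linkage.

M = 0

(L,J1,J2)=(1,0,0); link0 fixed
link1: (2,0,0)
PS 0-1 [J2]: (2,0,1)
link2: (3,0,1)
link3: (4,0,1)
PS 2-1 [J2]: (4,0,2)
P 2-3 [J1]: (4,1,2)
link4: (5,1,2)
PS 4-0 [J2]: (5,1,3)
link5: (6,1,3)
R 1-5 [J1]: (6,2,3)
P 4-5 [J1]: (6,3,3)
C 5-3 [J2]: (6,3,4)
PS 4-3 [J2]: (6,3,5)
link6: (7,3,5)
P 2-5 [J1]: (7,4,5)
P 4-6 [J1]: (7,5,5)
P 0-6 [J1]: (7,6,5)
PS 6-5 [J2]: (7,6,6)
Grübler: 3·6 − 2·6 − 6 = 0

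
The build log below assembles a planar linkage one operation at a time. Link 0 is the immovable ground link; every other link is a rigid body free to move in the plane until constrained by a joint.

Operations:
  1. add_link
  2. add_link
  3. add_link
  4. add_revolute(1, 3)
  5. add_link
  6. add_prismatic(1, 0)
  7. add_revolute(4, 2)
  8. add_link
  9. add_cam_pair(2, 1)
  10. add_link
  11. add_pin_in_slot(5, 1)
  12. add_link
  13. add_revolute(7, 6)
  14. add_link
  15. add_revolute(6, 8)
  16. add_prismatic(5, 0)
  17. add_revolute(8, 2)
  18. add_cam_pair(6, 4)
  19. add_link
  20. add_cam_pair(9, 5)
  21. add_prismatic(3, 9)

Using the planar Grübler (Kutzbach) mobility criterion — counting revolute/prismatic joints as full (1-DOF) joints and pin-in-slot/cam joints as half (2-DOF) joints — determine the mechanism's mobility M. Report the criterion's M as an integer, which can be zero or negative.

ground; <1,0,0>
#1 <2,0,0>
#2 <3,0,0>
#3 <4,0,0>
R:1↔3 J1 <4,1,0>
#4 <5,1,0>
P:1↔0 J1 <5,2,0>
R:4↔2 J1 <5,3,0>
#5 <6,3,0>
C:2↔1 J2 <6,3,1>
#6 <7,3,1>
PS:5↔1 J2 <7,3,2>
#7 <8,3,2>
R:7↔6 J1 <8,4,2>
#8 <9,4,2>
R:6↔8 J1 <9,5,2>
P:5↔0 J1 <9,6,2>
R:8↔2 J1 <9,7,2>
C:6↔4 J2 <9,7,3>
#9 <10,7,3>
C:9↔5 J2 <10,7,4>
P:3↔9 J1 <10,8,4>
3×9 − 2×8 − 1×4 = 7

M = 7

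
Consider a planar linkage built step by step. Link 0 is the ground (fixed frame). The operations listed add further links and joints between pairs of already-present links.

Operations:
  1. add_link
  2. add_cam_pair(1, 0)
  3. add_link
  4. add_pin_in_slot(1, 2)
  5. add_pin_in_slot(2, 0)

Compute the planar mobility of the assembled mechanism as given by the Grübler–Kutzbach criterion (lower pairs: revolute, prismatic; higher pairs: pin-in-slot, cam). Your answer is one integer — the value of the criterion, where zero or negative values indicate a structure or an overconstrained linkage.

M = 3

L=1 J1=0 J2=0
add link → L=2 J1=0 J2=0
C@1,0 dof=2 J2 → L=2 J1=0 J2=1
add link → L=3 J1=0 J2=1
PS@1,2 dof=2 J2 → L=3 J1=0 J2=2
PS@2,0 dof=2 J2 → L=3 J1=0 J2=3
M=3(L−1)−2J1−J2=3·2−2·0−3=3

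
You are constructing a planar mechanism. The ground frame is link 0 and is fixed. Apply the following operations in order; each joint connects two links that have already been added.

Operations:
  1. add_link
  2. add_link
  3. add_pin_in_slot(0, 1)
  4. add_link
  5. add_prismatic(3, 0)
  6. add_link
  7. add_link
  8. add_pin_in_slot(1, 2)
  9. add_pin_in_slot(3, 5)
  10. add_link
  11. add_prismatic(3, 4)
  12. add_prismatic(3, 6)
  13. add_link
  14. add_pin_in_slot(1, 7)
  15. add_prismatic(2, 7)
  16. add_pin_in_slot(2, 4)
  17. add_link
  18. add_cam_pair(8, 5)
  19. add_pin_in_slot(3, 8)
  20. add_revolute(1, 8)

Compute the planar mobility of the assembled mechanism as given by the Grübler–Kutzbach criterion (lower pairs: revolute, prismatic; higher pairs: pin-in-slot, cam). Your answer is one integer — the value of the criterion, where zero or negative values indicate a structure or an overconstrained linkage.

ground; <1,0,0>
#1 <2,0,0>
#2 <3,0,0>
PS:0↔1 J2 <3,0,1>
#3 <4,0,1>
P:3↔0 J1 <4,1,1>
#4 <5,1,1>
#5 <6,1,1>
PS:1↔2 J2 <6,1,2>
PS:3↔5 J2 <6,1,3>
#6 <7,1,3>
P:3↔4 J1 <7,2,3>
P:3↔6 J1 <7,3,3>
#7 <8,3,3>
PS:1↔7 J2 <8,3,4>
P:2↔7 J1 <8,4,4>
PS:2↔4 J2 <8,4,5>
#8 <9,4,5>
C:8↔5 J2 <9,4,6>
PS:3↔8 J2 <9,4,7>
R:1↔8 J1 <9,5,7>
3×8 − 2×5 − 1×7 = 7

M = 7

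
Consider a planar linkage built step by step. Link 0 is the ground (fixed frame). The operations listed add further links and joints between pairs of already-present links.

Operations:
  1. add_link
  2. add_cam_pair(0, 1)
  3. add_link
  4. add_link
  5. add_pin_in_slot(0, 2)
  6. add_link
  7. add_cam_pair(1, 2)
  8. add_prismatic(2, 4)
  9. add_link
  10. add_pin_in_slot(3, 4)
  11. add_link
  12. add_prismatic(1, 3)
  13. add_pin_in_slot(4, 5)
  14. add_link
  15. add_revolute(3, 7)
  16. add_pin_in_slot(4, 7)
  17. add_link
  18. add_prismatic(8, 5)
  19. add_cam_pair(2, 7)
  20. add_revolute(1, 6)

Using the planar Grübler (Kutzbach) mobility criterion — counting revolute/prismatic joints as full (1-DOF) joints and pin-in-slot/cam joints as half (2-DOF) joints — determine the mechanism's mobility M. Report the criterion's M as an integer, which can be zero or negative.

(L,J1,J2)=(1,0,0); link0 fixed
link1: (2,0,0)
C 0-1 [J2]: (2,0,1)
link2: (3,0,1)
link3: (4,0,1)
PS 0-2 [J2]: (4,0,2)
link4: (5,0,2)
C 1-2 [J2]: (5,0,3)
P 2-4 [J1]: (5,1,3)
link5: (6,1,3)
PS 3-4 [J2]: (6,1,4)
link6: (7,1,4)
P 1-3 [J1]: (7,2,4)
PS 4-5 [J2]: (7,2,5)
link7: (8,2,5)
R 3-7 [J1]: (8,3,5)
PS 4-7 [J2]: (8,3,6)
link8: (9,3,6)
P 8-5 [J1]: (9,4,6)
C 2-7 [J2]: (9,4,7)
R 1-6 [J1]: (9,5,7)
Grübler: 3·8 − 2·5 − 7 = 7

M = 7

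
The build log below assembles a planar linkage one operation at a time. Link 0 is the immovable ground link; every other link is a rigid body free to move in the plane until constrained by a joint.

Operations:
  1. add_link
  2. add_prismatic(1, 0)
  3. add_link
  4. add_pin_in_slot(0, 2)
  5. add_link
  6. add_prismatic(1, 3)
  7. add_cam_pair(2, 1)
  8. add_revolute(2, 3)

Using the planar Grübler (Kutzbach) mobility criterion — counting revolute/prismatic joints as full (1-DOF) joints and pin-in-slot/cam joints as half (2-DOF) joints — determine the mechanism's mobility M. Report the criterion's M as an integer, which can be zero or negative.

(L,J1,J2)=(1,0,0); link0 fixed
link1: (2,0,0)
P 1-0 [J1]: (2,1,0)
link2: (3,1,0)
PS 0-2 [J2]: (3,1,1)
link3: (4,1,1)
P 1-3 [J1]: (4,2,1)
C 2-1 [J2]: (4,2,2)
R 2-3 [J1]: (4,3,2)
Grübler: 3·3 − 2·3 − 2 = 1

M = 1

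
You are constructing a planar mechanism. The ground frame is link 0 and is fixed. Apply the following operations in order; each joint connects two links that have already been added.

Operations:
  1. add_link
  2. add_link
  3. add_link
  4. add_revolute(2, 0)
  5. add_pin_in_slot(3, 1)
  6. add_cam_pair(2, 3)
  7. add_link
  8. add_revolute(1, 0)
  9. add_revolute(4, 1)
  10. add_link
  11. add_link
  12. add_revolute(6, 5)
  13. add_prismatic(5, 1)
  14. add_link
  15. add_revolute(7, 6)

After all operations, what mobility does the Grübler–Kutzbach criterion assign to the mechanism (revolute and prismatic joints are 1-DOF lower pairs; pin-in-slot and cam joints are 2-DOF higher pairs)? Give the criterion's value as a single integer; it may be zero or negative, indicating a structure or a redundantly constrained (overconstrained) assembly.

link 0 = ground. State L|J1|J2 = 1|0|0
+link1  2|0|0
+link2  3|0|0
+link3  4|0|0
R(2,0) f=1→J1  4|1|0
PS(3,1) f=2→J2  4|1|1
C(2,3) f=2→J2  4|1|2
+link4  5|1|2
R(1,0) f=1→J1  5|2|2
R(4,1) f=1→J1  5|3|2
+link5  6|3|2
+link6  7|3|2
R(6,5) f=1→J1  7|4|2
P(5,1) f=1→J1  7|5|2
+link7  8|5|2
R(7,6) f=1→J1  8|6|2
M = 3(8−1)−2·6−2 = 21−12−2 = 7

M = 7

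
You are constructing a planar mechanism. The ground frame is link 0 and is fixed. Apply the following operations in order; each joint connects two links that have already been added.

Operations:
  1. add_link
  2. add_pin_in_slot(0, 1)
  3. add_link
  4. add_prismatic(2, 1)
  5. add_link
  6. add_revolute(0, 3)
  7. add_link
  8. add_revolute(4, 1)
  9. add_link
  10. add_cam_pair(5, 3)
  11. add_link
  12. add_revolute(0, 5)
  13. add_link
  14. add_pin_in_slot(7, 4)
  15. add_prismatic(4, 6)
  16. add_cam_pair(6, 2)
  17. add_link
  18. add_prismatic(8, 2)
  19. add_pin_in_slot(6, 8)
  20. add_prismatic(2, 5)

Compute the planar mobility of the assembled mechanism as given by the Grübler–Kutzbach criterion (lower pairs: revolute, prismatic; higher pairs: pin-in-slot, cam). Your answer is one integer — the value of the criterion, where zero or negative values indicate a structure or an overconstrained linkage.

M = 5

ground; <1,0,0>
#1 <2,0,0>
PS:0↔1 J2 <2,0,1>
#2 <3,0,1>
P:2↔1 J1 <3,1,1>
#3 <4,1,1>
R:0↔3 J1 <4,2,1>
#4 <5,2,1>
R:4↔1 J1 <5,3,1>
#5 <6,3,1>
C:5↔3 J2 <6,3,2>
#6 <7,3,2>
R:0↔5 J1 <7,4,2>
#7 <8,4,2>
PS:7↔4 J2 <8,4,3>
P:4↔6 J1 <8,5,3>
C:6↔2 J2 <8,5,4>
#8 <9,5,4>
P:8↔2 J1 <9,6,4>
PS:6↔8 J2 <9,6,5>
P:2↔5 J1 <9,7,5>
3×8 − 2×7 − 1×5 = 5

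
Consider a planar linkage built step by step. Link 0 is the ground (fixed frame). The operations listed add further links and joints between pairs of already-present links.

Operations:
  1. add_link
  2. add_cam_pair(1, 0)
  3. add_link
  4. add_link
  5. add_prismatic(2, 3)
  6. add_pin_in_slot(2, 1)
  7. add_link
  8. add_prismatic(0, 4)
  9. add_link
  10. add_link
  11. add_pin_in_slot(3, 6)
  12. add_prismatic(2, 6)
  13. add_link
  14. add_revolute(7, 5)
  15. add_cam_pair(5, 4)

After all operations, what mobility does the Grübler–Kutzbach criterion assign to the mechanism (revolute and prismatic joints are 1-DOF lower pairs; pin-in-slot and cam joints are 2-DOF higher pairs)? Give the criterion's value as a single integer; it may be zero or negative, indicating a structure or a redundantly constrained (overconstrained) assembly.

M = 9

[1;0;0] (link 0 is ground)
L+ [2;0;0]
C(1,0)∈J2 [2;0;1]
L+ [3;0;1]
L+ [4;0;1]
P(2,3)∈J1 [4;1;1]
PS(2,1)∈J2 [4;1;2]
L+ [5;1;2]
P(0,4)∈J1 [5;2;2]
L+ [6;2;2]
L+ [7;2;2]
PS(3,6)∈J2 [7;2;3]
P(2,6)∈J1 [7;3;3]
L+ [8;3;3]
R(7,5)∈J1 [8;4;3]
C(5,4)∈J2 [8;4;4]
mobility = 21 − 8 − 4 = 9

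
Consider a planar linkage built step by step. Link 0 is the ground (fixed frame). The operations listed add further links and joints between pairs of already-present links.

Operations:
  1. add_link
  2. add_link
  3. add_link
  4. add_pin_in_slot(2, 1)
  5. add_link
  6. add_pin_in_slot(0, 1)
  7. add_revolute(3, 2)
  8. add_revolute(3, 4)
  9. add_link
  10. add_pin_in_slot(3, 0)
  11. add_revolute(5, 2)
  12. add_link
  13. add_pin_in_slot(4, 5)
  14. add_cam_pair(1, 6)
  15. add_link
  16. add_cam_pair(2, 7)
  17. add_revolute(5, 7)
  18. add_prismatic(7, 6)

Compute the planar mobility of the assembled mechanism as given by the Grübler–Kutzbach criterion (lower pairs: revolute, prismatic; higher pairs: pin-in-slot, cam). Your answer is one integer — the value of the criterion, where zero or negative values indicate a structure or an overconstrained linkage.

M = 5

L=1 J1=0 J2=0
add link → L=2 J1=0 J2=0
add link → L=3 J1=0 J2=0
add link → L=4 J1=0 J2=0
PS@2,1 dof=2 J2 → L=4 J1=0 J2=1
add link → L=5 J1=0 J2=1
PS@0,1 dof=2 J2 → L=5 J1=0 J2=2
R@3,2 dof=1 J1 → L=5 J1=1 J2=2
R@3,4 dof=1 J1 → L=5 J1=2 J2=2
add link → L=6 J1=2 J2=2
PS@3,0 dof=2 J2 → L=6 J1=2 J2=3
R@5,2 dof=1 J1 → L=6 J1=3 J2=3
add link → L=7 J1=3 J2=3
PS@4,5 dof=2 J2 → L=7 J1=3 J2=4
C@1,6 dof=2 J2 → L=7 J1=3 J2=5
add link → L=8 J1=3 J2=5
C@2,7 dof=2 J2 → L=8 J1=3 J2=6
R@5,7 dof=1 J1 → L=8 J1=4 J2=6
P@7,6 dof=1 J1 → L=8 J1=5 J2=6
M=3(L−1)−2J1−J2=3·7−2·5−6=5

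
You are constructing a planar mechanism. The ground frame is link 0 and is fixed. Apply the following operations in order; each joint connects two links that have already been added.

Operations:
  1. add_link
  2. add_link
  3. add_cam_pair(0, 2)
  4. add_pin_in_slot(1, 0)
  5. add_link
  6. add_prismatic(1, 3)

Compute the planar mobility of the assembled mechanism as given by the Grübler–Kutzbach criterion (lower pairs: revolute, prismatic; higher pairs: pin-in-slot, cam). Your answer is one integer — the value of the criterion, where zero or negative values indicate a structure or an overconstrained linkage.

M = 5

[1;0;0] (link 0 is ground)
L+ [2;0;0]
L+ [3;0;0]
C(0,2)∈J2 [3;0;1]
PS(1,0)∈J2 [3;0;2]
L+ [4;0;2]
P(1,3)∈J1 [4;1;2]
mobility = 9 − 2 − 2 = 5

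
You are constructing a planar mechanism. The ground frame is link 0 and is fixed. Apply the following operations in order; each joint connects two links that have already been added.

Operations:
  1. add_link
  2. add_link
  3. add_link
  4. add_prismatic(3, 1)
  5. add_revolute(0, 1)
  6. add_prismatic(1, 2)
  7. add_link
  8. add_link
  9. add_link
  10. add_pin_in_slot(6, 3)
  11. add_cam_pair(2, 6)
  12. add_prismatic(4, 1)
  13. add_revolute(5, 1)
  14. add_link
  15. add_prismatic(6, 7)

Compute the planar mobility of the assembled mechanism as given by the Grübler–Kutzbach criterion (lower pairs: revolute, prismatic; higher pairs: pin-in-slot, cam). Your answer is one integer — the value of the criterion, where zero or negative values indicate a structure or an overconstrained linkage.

L=1 J1=0 J2=0
add link → L=2 J1=0 J2=0
add link → L=3 J1=0 J2=0
add link → L=4 J1=0 J2=0
P@3,1 dof=1 J1 → L=4 J1=1 J2=0
R@0,1 dof=1 J1 → L=4 J1=2 J2=0
P@1,2 dof=1 J1 → L=4 J1=3 J2=0
add link → L=5 J1=3 J2=0
add link → L=6 J1=3 J2=0
add link → L=7 J1=3 J2=0
PS@6,3 dof=2 J2 → L=7 J1=3 J2=1
C@2,6 dof=2 J2 → L=7 J1=3 J2=2
P@4,1 dof=1 J1 → L=7 J1=4 J2=2
R@5,1 dof=1 J1 → L=7 J1=5 J2=2
add link → L=8 J1=5 J2=2
P@6,7 dof=1 J1 → L=8 J1=6 J2=2
M=3(L−1)−2J1−J2=3·7−2·6−2=7

M = 7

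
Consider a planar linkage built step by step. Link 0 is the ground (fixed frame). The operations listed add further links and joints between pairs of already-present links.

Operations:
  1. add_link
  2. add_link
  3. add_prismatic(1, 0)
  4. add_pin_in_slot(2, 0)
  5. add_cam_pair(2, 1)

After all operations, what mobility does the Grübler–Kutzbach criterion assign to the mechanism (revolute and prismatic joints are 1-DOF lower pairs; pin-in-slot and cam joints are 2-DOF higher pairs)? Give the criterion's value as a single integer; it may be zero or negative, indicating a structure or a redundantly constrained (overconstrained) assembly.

M = 2

link 0 = ground. State L|J1|J2 = 1|0|0
+link1  2|0|0
+link2  3|0|0
P(1,0) f=1→J1  3|1|0
PS(2,0) f=2→J2  3|1|1
C(2,1) f=2→J2  3|1|2
M = 3(3−1)−2·1−2 = 6−2−2 = 2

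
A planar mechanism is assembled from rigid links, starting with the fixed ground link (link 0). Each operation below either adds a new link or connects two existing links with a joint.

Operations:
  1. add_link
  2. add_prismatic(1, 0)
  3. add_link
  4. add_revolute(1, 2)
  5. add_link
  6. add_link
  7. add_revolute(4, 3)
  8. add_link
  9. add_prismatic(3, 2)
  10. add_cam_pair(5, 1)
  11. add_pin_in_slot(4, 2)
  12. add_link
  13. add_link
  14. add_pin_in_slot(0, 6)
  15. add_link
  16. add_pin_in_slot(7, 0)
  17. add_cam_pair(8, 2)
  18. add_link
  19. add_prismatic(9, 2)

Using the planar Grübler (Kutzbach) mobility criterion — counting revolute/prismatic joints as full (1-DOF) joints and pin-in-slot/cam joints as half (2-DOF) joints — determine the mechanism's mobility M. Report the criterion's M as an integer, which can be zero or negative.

M = 12

[1;0;0] (link 0 is ground)
L+ [2;0;0]
P(1,0)∈J1 [2;1;0]
L+ [3;1;0]
R(1,2)∈J1 [3;2;0]
L+ [4;2;0]
L+ [5;2;0]
R(4,3)∈J1 [5;3;0]
L+ [6;3;0]
P(3,2)∈J1 [6;4;0]
C(5,1)∈J2 [6;4;1]
PS(4,2)∈J2 [6;4;2]
L+ [7;4;2]
L+ [8;4;2]
PS(0,6)∈J2 [8;4;3]
L+ [9;4;3]
PS(7,0)∈J2 [9;4;4]
C(8,2)∈J2 [9;4;5]
L+ [10;4;5]
P(9,2)∈J1 [10;5;5]
mobility = 27 − 10 − 5 = 12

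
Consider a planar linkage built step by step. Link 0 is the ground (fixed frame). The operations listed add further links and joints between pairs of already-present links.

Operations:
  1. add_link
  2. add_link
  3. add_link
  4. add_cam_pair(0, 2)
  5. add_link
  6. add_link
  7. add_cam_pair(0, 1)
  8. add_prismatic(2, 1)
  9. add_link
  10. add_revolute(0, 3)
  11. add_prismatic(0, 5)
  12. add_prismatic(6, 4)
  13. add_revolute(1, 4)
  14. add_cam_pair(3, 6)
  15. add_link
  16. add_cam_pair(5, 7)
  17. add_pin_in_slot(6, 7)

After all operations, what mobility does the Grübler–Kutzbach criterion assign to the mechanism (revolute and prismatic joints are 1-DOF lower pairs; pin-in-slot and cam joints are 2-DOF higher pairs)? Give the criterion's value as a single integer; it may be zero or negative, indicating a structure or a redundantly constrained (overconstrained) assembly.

M = 6

(L,J1,J2)=(1,0,0); link0 fixed
link1: (2,0,0)
link2: (3,0,0)
link3: (4,0,0)
C 0-2 [J2]: (4,0,1)
link4: (5,0,1)
link5: (6,0,1)
C 0-1 [J2]: (6,0,2)
P 2-1 [J1]: (6,1,2)
link6: (7,1,2)
R 0-3 [J1]: (7,2,2)
P 0-5 [J1]: (7,3,2)
P 6-4 [J1]: (7,4,2)
R 1-4 [J1]: (7,5,2)
C 3-6 [J2]: (7,5,3)
link7: (8,5,3)
C 5-7 [J2]: (8,5,4)
PS 6-7 [J2]: (8,5,5)
Grübler: 3·7 − 2·5 − 5 = 6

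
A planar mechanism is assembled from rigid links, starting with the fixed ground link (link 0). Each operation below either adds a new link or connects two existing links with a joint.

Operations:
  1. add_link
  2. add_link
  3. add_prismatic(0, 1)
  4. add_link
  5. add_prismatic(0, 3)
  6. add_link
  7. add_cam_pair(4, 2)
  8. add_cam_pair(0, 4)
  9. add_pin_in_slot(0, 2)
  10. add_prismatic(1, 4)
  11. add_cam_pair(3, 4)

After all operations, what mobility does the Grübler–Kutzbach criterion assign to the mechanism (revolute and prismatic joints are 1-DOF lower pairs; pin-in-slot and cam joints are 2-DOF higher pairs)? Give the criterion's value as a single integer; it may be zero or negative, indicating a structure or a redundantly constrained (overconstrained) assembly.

M = 2

L=1 J1=0 J2=0
add link → L=2 J1=0 J2=0
add link → L=3 J1=0 J2=0
P@0,1 dof=1 J1 → L=3 J1=1 J2=0
add link → L=4 J1=1 J2=0
P@0,3 dof=1 J1 → L=4 J1=2 J2=0
add link → L=5 J1=2 J2=0
C@4,2 dof=2 J2 → L=5 J1=2 J2=1
C@0,4 dof=2 J2 → L=5 J1=2 J2=2
PS@0,2 dof=2 J2 → L=5 J1=2 J2=3
P@1,4 dof=1 J1 → L=5 J1=3 J2=3
C@3,4 dof=2 J2 → L=5 J1=3 J2=4
M=3(L−1)−2J1−J2=3·4−2·3−4=2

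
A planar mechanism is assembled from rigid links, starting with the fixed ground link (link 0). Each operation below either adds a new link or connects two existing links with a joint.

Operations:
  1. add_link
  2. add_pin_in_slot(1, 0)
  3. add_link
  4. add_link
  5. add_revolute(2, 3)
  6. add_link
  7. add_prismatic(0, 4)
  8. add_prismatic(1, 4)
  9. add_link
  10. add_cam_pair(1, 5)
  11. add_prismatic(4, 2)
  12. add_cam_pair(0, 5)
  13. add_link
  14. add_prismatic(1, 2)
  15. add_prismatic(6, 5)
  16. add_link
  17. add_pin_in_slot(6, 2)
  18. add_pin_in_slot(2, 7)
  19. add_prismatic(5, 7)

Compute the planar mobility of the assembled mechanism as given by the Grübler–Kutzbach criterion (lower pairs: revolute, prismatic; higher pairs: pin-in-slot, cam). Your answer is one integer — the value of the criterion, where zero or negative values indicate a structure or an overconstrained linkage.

M = 2

[1;0;0] (link 0 is ground)
L+ [2;0;0]
PS(1,0)∈J2 [2;0;1]
L+ [3;0;1]
L+ [4;0;1]
R(2,3)∈J1 [4;1;1]
L+ [5;1;1]
P(0,4)∈J1 [5;2;1]
P(1,4)∈J1 [5;3;1]
L+ [6;3;1]
C(1,5)∈J2 [6;3;2]
P(4,2)∈J1 [6;4;2]
C(0,5)∈J2 [6;4;3]
L+ [7;4;3]
P(1,2)∈J1 [7;5;3]
P(6,5)∈J1 [7;6;3]
L+ [8;6;3]
PS(6,2)∈J2 [8;6;4]
PS(2,7)∈J2 [8;6;5]
P(5,7)∈J1 [8;7;5]
mobility = 21 − 14 − 5 = 2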